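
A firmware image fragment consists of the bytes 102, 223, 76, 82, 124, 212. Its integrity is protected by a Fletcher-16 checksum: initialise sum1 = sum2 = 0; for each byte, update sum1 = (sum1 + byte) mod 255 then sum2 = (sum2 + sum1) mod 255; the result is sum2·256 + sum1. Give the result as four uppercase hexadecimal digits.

Running sums (mod 255):
  after byte 0 (102): sum1=102, sum2=102
  after byte 1 (223): sum1=70, sum2=172
  after byte 2 (76): sum1=146, sum2=63
  after byte 3 (82): sum1=228, sum2=36
  after byte 4 (124): sum1=97, sum2=133
  after byte 5 (212): sum1=54, sum2=187
Checksum = sum2·256 + sum1 = 187·256 + 54 = 47926 = 0xBB36.

BB36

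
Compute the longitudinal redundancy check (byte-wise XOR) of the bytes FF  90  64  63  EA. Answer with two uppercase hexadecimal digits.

XOR the bytes together:
  start with 0xFF
  0xFF ⊕ 0x90 = 0x6F
  0x6F ⊕ 0x64 = 0x0B
  0x0B ⊕ 0x63 = 0x68
  0x68 ⊕ 0xEA = 0x82

82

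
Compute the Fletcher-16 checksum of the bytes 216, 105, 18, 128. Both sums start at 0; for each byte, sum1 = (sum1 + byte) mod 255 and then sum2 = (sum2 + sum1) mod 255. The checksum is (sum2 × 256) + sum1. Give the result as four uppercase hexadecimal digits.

Running sums (mod 255):
  after byte 0 (216): sum1=216, sum2=216
  after byte 1 (105): sum1=66, sum2=27
  after byte 2 (18): sum1=84, sum2=111
  after byte 3 (128): sum1=212, sum2=68
Checksum = sum2·256 + sum1 = 68·256 + 212 = 17620 = 0x44D4.

44D4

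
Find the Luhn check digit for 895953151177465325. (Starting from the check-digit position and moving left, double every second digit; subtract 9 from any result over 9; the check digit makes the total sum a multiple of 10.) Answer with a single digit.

Partial digits right→left: 5 2 3 5 6 4 7 7 1 1 5 1 3 5 9 5 9 8
Double every second digit counting from the check-digit position (so the 1st, 3rd, 5th, ... of the partial from the right).
  doubled (with −9 where >9): 1 6 3 5 2 1 6 9 9 → sum 42
  kept as-is: 2 5 4 7 1 1 5 5 8 → sum 38
Total = 42 + 38 = 80.
Check digit = (10 − (80 mod 10)) mod 10 = 0.

0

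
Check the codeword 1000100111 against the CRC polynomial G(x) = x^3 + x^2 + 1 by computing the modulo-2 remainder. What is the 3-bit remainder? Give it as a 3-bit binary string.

000

Modulo-2 division of 1000100111 by 1101:
  pos 0: 1000 XOR 1101 = 0101
  pos 1: 1011 XOR 1101 = 0110
  pos 2: 1100 XOR 1101 = 0001
  pos 5: 1011 XOR 1101 = 0110
  pos 6: 1101 XOR 1101 = 0000
Remainder = 000 (zero — the frame passes the CRC check).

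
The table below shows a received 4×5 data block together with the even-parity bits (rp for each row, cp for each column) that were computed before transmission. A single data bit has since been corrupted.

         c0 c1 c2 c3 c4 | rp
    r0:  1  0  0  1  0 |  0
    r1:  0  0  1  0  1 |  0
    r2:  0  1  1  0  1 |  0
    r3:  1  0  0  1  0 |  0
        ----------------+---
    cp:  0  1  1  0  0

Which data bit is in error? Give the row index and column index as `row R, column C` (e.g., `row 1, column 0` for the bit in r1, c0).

Recompute each row's even parity and compare to rp:
  r0: data parity 0, sent rp 0 → ok
  r1: data parity 0, sent rp 0 → ok
  r2: data parity 1, sent rp 0 → mismatch
  r3: data parity 0, sent rp 0 → ok
Recompute each column's even parity and compare to cp:
  c0: data parity 0, sent cp 0 → ok
  c1: data parity 1, sent cp 1 → ok
  c2: data parity 0, sent cp 1 → mismatch
  c3: data parity 0, sent cp 0 → ok
  c4: data parity 0, sent cp 0 → ok
Exactly one row (r2) and one column (c2) fail → the flipped bit is at their intersection.

row 2, column 2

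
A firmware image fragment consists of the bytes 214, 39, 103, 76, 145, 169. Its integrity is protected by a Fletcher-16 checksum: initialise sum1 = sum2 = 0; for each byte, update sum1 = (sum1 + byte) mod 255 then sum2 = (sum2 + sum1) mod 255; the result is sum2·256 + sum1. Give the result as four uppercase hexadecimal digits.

1CEC

Running sums (mod 255):
  after byte 0 (214): sum1=214, sum2=214
  after byte 1 (39): sum1=253, sum2=212
  after byte 2 (103): sum1=101, sum2=58
  after byte 3 (76): sum1=177, sum2=235
  after byte 4 (145): sum1=67, sum2=47
  after byte 5 (169): sum1=236, sum2=28
Checksum = sum2·256 + sum1 = 28·256 + 236 = 7404 = 0x1CEC.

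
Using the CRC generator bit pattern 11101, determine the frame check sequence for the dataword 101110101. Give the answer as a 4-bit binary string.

Append 4 zeros: 1011101010000. Divide by 11101 (XOR where the leading bit is 1):
  pos 0: 10111 XOR 11101 = 01010
  pos 1: 10100 XOR 11101 = 01001
  pos 2: 10011 XOR 11101 = 01110
  pos 3: 11100 XOR 11101 = 00001
  pos 7: 11000 XOR 11101 = 00101
Remainder (last 4 bits) = 1010. This is the CRC / FCS.

1010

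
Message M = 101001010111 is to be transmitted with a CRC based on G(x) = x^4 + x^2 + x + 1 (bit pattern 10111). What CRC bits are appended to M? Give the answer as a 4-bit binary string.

Append 4 zeros: 1010010101110000. Divide by 10111 (XOR where the leading bit is 1):
  pos 0: 10100 XOR 10111 = 00011
  pos 3: 11101 XOR 10111 = 01010
  pos 4: 10100 XOR 10111 = 00011
  pos 7: 11111 XOR 10111 = 01000
  pos 8: 10000 XOR 10111 = 00111
  pos 10: 11100 XOR 10111 = 01011
  pos 11: 10110 XOR 10111 = 00001
Remainder (last 4 bits) = 0001. This is the CRC / FCS.

0001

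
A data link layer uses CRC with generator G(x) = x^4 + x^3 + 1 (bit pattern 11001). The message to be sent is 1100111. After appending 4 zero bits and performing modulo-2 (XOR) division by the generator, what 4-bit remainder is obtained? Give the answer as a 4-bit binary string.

Append 4 zeros: 11001110000. Divide by 11001 (XOR where the leading bit is 1):
  pos 0: 11001 XOR 11001 = 00000
  pos 5: 11000 XOR 11001 = 00001
Remainder (last 4 bits) = 0010. This is the CRC / FCS.

0010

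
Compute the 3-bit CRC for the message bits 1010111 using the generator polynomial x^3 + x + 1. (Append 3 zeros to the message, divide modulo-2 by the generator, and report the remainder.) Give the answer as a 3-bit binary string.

Append 3 zeros: 1010111000. Divide by 1011 (XOR where the leading bit is 1):
  pos 0: 1010 XOR 1011 = 0001
  pos 3: 1111 XOR 1011 = 0100
  pos 4: 1000 XOR 1011 = 0011
  pos 6: 1100 XOR 1011 = 0111
Remainder (last 3 bits) = 111. This is the CRC / FCS.

111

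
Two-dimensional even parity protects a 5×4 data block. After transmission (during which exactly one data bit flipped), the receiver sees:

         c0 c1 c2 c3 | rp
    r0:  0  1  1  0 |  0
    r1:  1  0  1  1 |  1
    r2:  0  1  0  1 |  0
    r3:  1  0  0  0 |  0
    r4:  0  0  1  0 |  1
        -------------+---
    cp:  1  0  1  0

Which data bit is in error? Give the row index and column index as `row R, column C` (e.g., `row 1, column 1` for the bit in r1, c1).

row 3, column 0

Recompute each row's even parity and compare to rp:
  r0: data parity 0, sent rp 0 → ok
  r1: data parity 1, sent rp 1 → ok
  r2: data parity 0, sent rp 0 → ok
  r3: data parity 1, sent rp 0 → mismatch
  r4: data parity 1, sent rp 1 → ok
Recompute each column's even parity and compare to cp:
  c0: data parity 0, sent cp 1 → mismatch
  c1: data parity 0, sent cp 0 → ok
  c2: data parity 1, sent cp 1 → ok
  c3: data parity 0, sent cp 0 → ok
Exactly one row (r3) and one column (c0) fail → the flipped bit is at their intersection.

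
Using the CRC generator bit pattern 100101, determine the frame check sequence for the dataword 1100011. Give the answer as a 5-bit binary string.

11001

Append 5 zeros: 110001100000. Divide by 100101 (XOR where the leading bit is 1):
  pos 0: 110001 XOR 100101 = 010100
  pos 1: 101001 XOR 100101 = 001100
  pos 3: 110000 XOR 100101 = 010101
  pos 4: 101010 XOR 100101 = 001111
  pos 6: 111100 XOR 100101 = 011001
Remainder (last 5 bits) = 11001. This is the CRC / FCS.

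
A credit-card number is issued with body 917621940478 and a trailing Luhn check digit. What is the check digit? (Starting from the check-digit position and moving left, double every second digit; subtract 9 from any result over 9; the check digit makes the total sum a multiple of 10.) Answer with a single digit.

Partial digits right→left: 8 7 4 0 4 9 1 2 6 7 1 9
Double every second digit counting from the check-digit position (so the 1st, 3rd, 5th, ... of the partial from the right).
  doubled (with −9 where >9): 7 8 8 2 3 2 → sum 30
  kept as-is: 7 0 9 2 7 9 → sum 34
Total = 30 + 34 = 64.
Check digit = (10 − (64 mod 10)) mod 10 = 6.

6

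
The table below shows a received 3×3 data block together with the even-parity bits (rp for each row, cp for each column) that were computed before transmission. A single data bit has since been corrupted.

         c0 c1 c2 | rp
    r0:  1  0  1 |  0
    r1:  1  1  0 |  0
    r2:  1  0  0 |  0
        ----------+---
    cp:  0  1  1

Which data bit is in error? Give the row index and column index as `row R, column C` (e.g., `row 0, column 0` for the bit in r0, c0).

row 2, column 0

Recompute each row's even parity and compare to rp:
  r0: data parity 0, sent rp 0 → ok
  r1: data parity 0, sent rp 0 → ok
  r2: data parity 1, sent rp 0 → mismatch
Recompute each column's even parity and compare to cp:
  c0: data parity 1, sent cp 0 → mismatch
  c1: data parity 1, sent cp 1 → ok
  c2: data parity 1, sent cp 1 → ok
Exactly one row (r2) and one column (c0) fail → the flipped bit is at their intersection.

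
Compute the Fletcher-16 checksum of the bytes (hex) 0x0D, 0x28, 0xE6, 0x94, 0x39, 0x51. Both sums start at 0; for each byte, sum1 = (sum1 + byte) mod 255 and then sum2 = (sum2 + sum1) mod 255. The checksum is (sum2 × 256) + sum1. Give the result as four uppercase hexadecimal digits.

343B

Running sums (mod 255):
  after byte 0 (0x0D): sum1=13, sum2=13
  after byte 1 (0x28): sum1=53, sum2=66
  after byte 2 (0xE6): sum1=28, sum2=94
  after byte 3 (0x94): sum1=176, sum2=15
  after byte 4 (0x39): sum1=233, sum2=248
  after byte 5 (0x51): sum1=59, sum2=52
Checksum = sum2·256 + sum1 = 52·256 + 59 = 13371 = 0x343B.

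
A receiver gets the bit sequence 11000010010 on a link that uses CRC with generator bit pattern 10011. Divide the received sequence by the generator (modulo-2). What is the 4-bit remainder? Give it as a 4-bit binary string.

1100

Modulo-2 division of 11000010010 by 10011:
  pos 0: 11000 XOR 10011 = 01011
  pos 1: 10110 XOR 10011 = 00101
  pos 3: 10110 XOR 10011 = 00101
  pos 5: 10101 XOR 10011 = 00110
Remainder = 1100 (nonzero — an error is detected).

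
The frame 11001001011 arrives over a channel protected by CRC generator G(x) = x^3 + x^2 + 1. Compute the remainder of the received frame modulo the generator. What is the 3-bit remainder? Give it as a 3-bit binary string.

Modulo-2 division of 11001001011 by 1101:
  pos 0: 1100 XOR 1101 = 0001
  pos 3: 1100 XOR 1101 = 0001
  pos 6: 1101 XOR 1101 = 0000
Remainder = 001 (nonzero — an error is detected).

001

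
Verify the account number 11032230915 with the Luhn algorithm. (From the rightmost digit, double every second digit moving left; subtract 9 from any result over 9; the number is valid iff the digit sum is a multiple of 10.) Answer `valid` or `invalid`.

invalid

From the right, keep odd positions and double even positions (subtract 9 from any doubled value over 9):
  doubled (positions 2,4,...): 2 0 4 6 2 → sum 14
  kept (positions 1,3,...): 5 9 3 2 0 1 → sum 20
Total = 34.
34 mod 10 = 4, so the number is invalid.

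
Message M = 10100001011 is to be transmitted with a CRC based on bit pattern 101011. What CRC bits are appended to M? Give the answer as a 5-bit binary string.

01101

Append 5 zeros: 1010000101100000. Divide by 101011 (XOR where the leading bit is 1):
  pos 0: 101000 XOR 101011 = 000011
  pos 4: 110101 XOR 101011 = 011110
  pos 5: 111101 XOR 101011 = 010110
  pos 6: 101100 XOR 101011 = 000111
  pos 9: 111000 XOR 101011 = 010011
  pos 10: 100110 XOR 101011 = 001101
Remainder (last 5 bits) = 01101. This is the CRC / FCS.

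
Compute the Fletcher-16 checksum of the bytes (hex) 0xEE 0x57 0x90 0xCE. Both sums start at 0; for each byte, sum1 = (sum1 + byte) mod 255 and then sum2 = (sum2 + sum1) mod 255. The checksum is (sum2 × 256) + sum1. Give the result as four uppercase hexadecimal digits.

Running sums (mod 255):
  after byte 0 (0xEE): sum1=238, sum2=238
  after byte 1 (0x57): sum1=70, sum2=53
  after byte 2 (0x90): sum1=214, sum2=12
  after byte 3 (0xCE): sum1=165, sum2=177
Checksum = sum2·256 + sum1 = 177·256 + 165 = 45477 = 0xB1A5.

B1A5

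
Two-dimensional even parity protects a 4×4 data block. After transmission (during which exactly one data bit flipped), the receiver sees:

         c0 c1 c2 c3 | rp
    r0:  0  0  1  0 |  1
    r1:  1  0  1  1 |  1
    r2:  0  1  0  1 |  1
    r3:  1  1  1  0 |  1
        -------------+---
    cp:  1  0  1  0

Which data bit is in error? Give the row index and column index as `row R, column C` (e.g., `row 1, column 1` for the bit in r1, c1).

Recompute each row's even parity and compare to rp:
  r0: data parity 1, sent rp 1 → ok
  r1: data parity 1, sent rp 1 → ok
  r2: data parity 0, sent rp 1 → mismatch
  r3: data parity 1, sent rp 1 → ok
Recompute each column's even parity and compare to cp:
  c0: data parity 0, sent cp 1 → mismatch
  c1: data parity 0, sent cp 0 → ok
  c2: data parity 1, sent cp 1 → ok
  c3: data parity 0, sent cp 0 → ok
Exactly one row (r2) and one column (c0) fail → the flipped bit is at their intersection.

row 2, column 0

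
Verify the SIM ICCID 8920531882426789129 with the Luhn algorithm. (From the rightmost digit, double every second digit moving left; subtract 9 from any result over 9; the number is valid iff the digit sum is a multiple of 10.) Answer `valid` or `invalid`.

From the right, keep odd positions and double even positions (subtract 9 from any doubled value over 9):
  doubled (positions 2,4,...): 4 9 5 4 4 7 6 0 9 → sum 48
  kept (positions 1,3,...): 9 1 8 6 4 8 1 5 2 8 → sum 52
Total = 100.
100 mod 10 = 0, so the number is valid.

valid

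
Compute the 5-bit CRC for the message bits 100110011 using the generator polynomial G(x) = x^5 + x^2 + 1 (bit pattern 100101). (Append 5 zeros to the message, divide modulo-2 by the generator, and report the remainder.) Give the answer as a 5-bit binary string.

11000

Append 5 zeros: 10011001100000. Divide by 100101 (XOR where the leading bit is 1):
  pos 0: 100110 XOR 100101 = 000011
  pos 4: 110110 XOR 100101 = 010011
  pos 5: 100110 XOR 100101 = 000011
Remainder (last 5 bits) = 11000. This is the CRC / FCS.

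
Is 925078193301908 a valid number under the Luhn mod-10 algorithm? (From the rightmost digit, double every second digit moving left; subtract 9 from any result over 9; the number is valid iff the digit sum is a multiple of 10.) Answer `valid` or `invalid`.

valid

From the right, keep odd positions and double even positions (subtract 9 from any doubled value over 9):
  doubled (positions 2,4,...): 0 2 6 9 7 0 4 → sum 28
  kept (positions 1,3,...): 8 9 0 3 1 7 5 9 → sum 42
Total = 70.
70 mod 10 = 0, so the number is valid.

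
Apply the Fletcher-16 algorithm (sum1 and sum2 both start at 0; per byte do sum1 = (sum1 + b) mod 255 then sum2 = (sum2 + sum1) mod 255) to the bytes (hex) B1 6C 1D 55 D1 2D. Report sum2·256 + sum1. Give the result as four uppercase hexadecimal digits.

8D8F

Running sums (mod 255):
  after byte 0 (B1): sum1=177, sum2=177
  after byte 1 (6C): sum1=30, sum2=207
  after byte 2 (1D): sum1=59, sum2=11
  after byte 3 (55): sum1=144, sum2=155
  after byte 4 (D1): sum1=98, sum2=253
  after byte 5 (2D): sum1=143, sum2=141
Checksum = sum2·256 + sum1 = 141·256 + 143 = 36239 = 0x8D8F.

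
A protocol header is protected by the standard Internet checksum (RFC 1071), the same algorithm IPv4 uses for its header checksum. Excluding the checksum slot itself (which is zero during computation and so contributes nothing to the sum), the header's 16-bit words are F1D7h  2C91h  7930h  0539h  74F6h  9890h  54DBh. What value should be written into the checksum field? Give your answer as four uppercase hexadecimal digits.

00CB

One's-complement addition (fold any carry out of bit 15 back into bit 0):
  0xF1D7 + 0x2C91 = 0x11E68 → wrap carry → 0x1E69
  0x1E69 + 0x7930 = 0x09799
  0x9799 + 0x0539 = 0x09CD2
  0x9CD2 + 0x74F6 = 0x111C8 → wrap carry → 0x11C9
  0x11C9 + 0x9890 = 0x0AA59
  0xAA59 + 0x54DB = 0x0FF34
One's-complement sum = 0xFF34.
Checksum = ~0xFF34 & 0xFFFF = 0x00CB.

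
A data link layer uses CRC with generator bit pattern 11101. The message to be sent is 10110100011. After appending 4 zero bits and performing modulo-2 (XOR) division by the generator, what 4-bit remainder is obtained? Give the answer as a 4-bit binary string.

0101

Append 4 zeros: 101101000110000. Divide by 11101 (XOR where the leading bit is 1):
  pos 0: 10110 XOR 11101 = 01011
  pos 1: 10111 XOR 11101 = 01010
  pos 2: 10100 XOR 11101 = 01001
  pos 3: 10010 XOR 11101 = 01111
  pos 4: 11110 XOR 11101 = 00011
  pos 7: 11110 XOR 11101 = 00011
  pos 10: 11000 XOR 11101 = 00101
Remainder (last 4 bits) = 0101. This is the CRC / FCS.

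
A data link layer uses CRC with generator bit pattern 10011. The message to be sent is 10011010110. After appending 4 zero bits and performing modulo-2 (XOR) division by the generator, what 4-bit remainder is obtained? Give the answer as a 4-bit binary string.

1111

Append 4 zeros: 100110101100000. Divide by 10011 (XOR where the leading bit is 1):
  pos 0: 10011 XOR 10011 = 00000
  pos 6: 10110 XOR 10011 = 00101
  pos 8: 10100 XOR 10011 = 00111
  pos 10: 11100 XOR 10011 = 01111
Remainder (last 4 bits) = 1111. This is the CRC / FCS.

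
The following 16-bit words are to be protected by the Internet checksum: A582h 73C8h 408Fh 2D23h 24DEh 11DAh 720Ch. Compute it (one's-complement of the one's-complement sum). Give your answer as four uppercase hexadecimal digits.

One's-complement addition (fold any carry out of bit 15 back into bit 0):
  0xA582 + 0x73C8 = 0x1194A → wrap carry → 0x194B
  0x194B + 0x408F = 0x059DA
  0x59DA + 0x2D23 = 0x086FD
  0x86FD + 0x24DE = 0x0ABDB
  0xABDB + 0x11DA = 0x0BDB5
  0xBDB5 + 0x720C = 0x12FC1 → wrap carry → 0x2FC2
One's-complement sum = 0x2FC2.
Checksum = ~0x2FC2 & 0xFFFF = 0xD03D.

D03D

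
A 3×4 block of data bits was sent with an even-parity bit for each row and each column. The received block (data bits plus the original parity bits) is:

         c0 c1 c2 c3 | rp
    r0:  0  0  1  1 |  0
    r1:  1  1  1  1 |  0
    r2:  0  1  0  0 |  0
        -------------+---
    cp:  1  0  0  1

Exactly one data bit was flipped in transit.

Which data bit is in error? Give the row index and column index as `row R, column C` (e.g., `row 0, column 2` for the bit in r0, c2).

row 2, column 3

Recompute each row's even parity and compare to rp:
  r0: data parity 0, sent rp 0 → ok
  r1: data parity 0, sent rp 0 → ok
  r2: data parity 1, sent rp 0 → mismatch
Recompute each column's even parity and compare to cp:
  c0: data parity 1, sent cp 1 → ok
  c1: data parity 0, sent cp 0 → ok
  c2: data parity 0, sent cp 0 → ok
  c3: data parity 0, sent cp 1 → mismatch
Exactly one row (r2) and one column (c3) fail → the flipped bit is at their intersection.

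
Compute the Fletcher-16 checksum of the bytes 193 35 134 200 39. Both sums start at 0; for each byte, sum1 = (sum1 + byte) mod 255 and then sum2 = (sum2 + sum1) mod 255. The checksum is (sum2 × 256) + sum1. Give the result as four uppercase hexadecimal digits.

A15B

Running sums (mod 255):
  after byte 0 (193): sum1=193, sum2=193
  after byte 1 (35): sum1=228, sum2=166
  after byte 2 (134): sum1=107, sum2=18
  after byte 3 (200): sum1=52, sum2=70
  after byte 4 (39): sum1=91, sum2=161
Checksum = sum2·256 + sum1 = 161·256 + 91 = 41307 = 0xA15B.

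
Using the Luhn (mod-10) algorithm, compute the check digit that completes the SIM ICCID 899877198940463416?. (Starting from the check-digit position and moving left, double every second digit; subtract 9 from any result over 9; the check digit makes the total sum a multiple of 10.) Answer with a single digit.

2

Partial digits right→left: 6 1 4 3 6 4 0 4 9 8 9 1 7 7 8 9 9 8
Double every second digit counting from the check-digit position (so the 1st, 3rd, 5th, ... of the partial from the right).
  doubled (with −9 where >9): 3 8 3 0 9 9 5 7 9 → sum 53
  kept as-is: 1 3 4 4 8 1 7 9 8 → sum 45
Total = 53 + 45 = 98.
Check digit = (10 − (98 mod 10)) mod 10 = 2.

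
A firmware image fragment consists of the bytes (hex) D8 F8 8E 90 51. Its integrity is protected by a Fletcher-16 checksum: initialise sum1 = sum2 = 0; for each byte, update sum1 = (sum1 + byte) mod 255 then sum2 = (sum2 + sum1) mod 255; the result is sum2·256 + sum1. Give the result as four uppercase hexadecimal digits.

3E42

Running sums (mod 255):
  after byte 0 (D8): sum1=216, sum2=216
  after byte 1 (F8): sum1=209, sum2=170
  after byte 2 (8E): sum1=96, sum2=11
  after byte 3 (90): sum1=240, sum2=251
  after byte 4 (51): sum1=66, sum2=62
Checksum = sum2·256 + sum1 = 62·256 + 66 = 15938 = 0x3E42.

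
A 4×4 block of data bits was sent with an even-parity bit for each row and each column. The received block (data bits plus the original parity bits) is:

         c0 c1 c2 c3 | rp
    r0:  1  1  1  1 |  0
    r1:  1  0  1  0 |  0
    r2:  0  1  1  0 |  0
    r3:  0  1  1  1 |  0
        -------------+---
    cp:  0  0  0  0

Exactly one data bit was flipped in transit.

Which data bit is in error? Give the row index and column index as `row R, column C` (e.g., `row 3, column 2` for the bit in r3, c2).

row 3, column 1

Recompute each row's even parity and compare to rp:
  r0: data parity 0, sent rp 0 → ok
  r1: data parity 0, sent rp 0 → ok
  r2: data parity 0, sent rp 0 → ok
  r3: data parity 1, sent rp 0 → mismatch
Recompute each column's even parity and compare to cp:
  c0: data parity 0, sent cp 0 → ok
  c1: data parity 1, sent cp 0 → mismatch
  c2: data parity 0, sent cp 0 → ok
  c3: data parity 0, sent cp 0 → ok
Exactly one row (r3) and one column (c1) fail → the flipped bit is at their intersection.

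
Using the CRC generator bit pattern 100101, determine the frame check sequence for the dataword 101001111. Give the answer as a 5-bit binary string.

01101

Append 5 zeros: 10100111100000. Divide by 100101 (XOR where the leading bit is 1):
  pos 0: 101001 XOR 100101 = 001100
  pos 2: 110011 XOR 100101 = 010110
  pos 3: 101101 XOR 100101 = 001000
  pos 5: 100000 XOR 100101 = 000101
  pos 8: 101000 XOR 100101 = 001101
Remainder (last 5 bits) = 01101. This is the CRC / FCS.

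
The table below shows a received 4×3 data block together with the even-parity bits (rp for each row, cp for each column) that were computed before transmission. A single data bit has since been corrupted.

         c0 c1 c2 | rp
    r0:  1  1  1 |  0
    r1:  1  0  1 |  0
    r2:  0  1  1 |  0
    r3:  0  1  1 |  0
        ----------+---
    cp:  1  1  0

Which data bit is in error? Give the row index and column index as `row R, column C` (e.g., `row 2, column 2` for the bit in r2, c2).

row 0, column 0

Recompute each row's even parity and compare to rp:
  r0: data parity 1, sent rp 0 → mismatch
  r1: data parity 0, sent rp 0 → ok
  r2: data parity 0, sent rp 0 → ok
  r3: data parity 0, sent rp 0 → ok
Recompute each column's even parity and compare to cp:
  c0: data parity 0, sent cp 1 → mismatch
  c1: data parity 1, sent cp 1 → ok
  c2: data parity 0, sent cp 0 → ok
Exactly one row (r0) and one column (c0) fail → the flipped bit is at their intersection.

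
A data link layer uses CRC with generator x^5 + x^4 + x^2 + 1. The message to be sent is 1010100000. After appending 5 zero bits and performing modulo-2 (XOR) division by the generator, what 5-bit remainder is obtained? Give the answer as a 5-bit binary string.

00001

Append 5 zeros: 101010000000000. Divide by 110101 (XOR where the leading bit is 1):
  pos 0: 101010 XOR 110101 = 011111
  pos 1: 111110 XOR 110101 = 001011
  pos 3: 101100 XOR 110101 = 011001
  pos 4: 110010 XOR 110101 = 000111
  pos 7: 111000 XOR 110101 = 001101
  pos 9: 110100 XOR 110101 = 000001
Remainder (last 5 bits) = 00001. This is the CRC / FCS.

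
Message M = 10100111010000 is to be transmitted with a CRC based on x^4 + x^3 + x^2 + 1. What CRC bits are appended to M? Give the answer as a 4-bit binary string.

Append 4 zeros: 101001110100000000. Divide by 11101 (XOR where the leading bit is 1):
  pos 0: 10100 XOR 11101 = 01001
  pos 1: 10011 XOR 11101 = 01110
  pos 2: 11101 XOR 11101 = 00000
  pos 7: 10100 XOR 11101 = 01001
  pos 8: 10010 XOR 11101 = 01111
  pos 9: 11110 XOR 11101 = 00011
  pos 12: 11000 XOR 11101 = 00101
Remainder (last 4 bits) = 1010. This is the CRC / FCS.

1010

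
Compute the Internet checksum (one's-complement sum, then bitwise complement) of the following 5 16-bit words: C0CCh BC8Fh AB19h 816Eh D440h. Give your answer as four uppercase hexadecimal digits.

One's-complement addition (fold any carry out of bit 15 back into bit 0):
  0xC0CC + 0xBC8F = 0x17D5B → wrap carry → 0x7D5C
  0x7D5C + 0xAB19 = 0x12875 → wrap carry → 0x2876
  0x2876 + 0x816E = 0x0A9E4
  0xA9E4 + 0xD440 = 0x17E24 → wrap carry → 0x7E25
One's-complement sum = 0x7E25.
Checksum = ~0x7E25 & 0xFFFF = 0x81DA.

81DA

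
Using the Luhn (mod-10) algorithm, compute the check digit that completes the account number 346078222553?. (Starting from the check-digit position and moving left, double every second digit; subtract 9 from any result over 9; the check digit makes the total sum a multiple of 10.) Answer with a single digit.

Partial digits right→left: 3 5 5 2 2 2 8 7 0 6 4 3
Double every second digit counting from the check-digit position (so the 1st, 3rd, 5th, ... of the partial from the right).
  doubled (with −9 where >9): 6 1 4 7 0 8 → sum 26
  kept as-is: 5 2 2 7 6 3 → sum 25
Total = 26 + 25 = 51.
Check digit = (10 − (51 mod 10)) mod 10 = 9.

9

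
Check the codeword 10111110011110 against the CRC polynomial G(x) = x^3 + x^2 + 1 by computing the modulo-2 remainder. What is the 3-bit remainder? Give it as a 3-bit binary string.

Modulo-2 division of 10111110011110 by 1101:
  pos 0: 1011 XOR 1101 = 0110
  pos 1: 1101 XOR 1101 = 0000
  pos 5: 1100 XOR 1101 = 0001
  pos 8: 1111 XOR 1101 = 0010
  pos 10: 1010 XOR 1101 = 0111
Remainder = 111 (nonzero — an error is detected).

111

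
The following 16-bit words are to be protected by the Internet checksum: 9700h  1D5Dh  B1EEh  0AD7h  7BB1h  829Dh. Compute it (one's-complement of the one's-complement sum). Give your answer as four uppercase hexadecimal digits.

One's-complement addition (fold any carry out of bit 15 back into bit 0):
  0x9700 + 0x1D5D = 0x0B45D
  0xB45D + 0xB1EE = 0x1664B → wrap carry → 0x664C
  0x664C + 0x0AD7 = 0x07123
  0x7123 + 0x7BB1 = 0x0ECD4
  0xECD4 + 0x829D = 0x16F71 → wrap carry → 0x6F72
One's-complement sum = 0x6F72.
Checksum = ~0x6F72 & 0xFFFF = 0x908D.

908D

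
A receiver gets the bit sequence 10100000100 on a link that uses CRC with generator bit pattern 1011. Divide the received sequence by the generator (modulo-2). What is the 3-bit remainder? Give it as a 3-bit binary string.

Modulo-2 division of 10100000100 by 1011:
  pos 0: 1010 XOR 1011 = 0001
  pos 3: 1000 XOR 1011 = 0011
  pos 5: 1101 XOR 1011 = 0110
  pos 6: 1100 XOR 1011 = 0111
  pos 7: 1110 XOR 1011 = 0101
Remainder = 101 (nonzero — an error is detected).

101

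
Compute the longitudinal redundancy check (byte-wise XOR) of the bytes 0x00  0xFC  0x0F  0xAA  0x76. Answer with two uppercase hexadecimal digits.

2F

XOR the bytes together:
  start with 0x00
  0x00 ⊕ 0xFC = 0xFC
  0xFC ⊕ 0x0F = 0xF3
  0xF3 ⊕ 0xAA = 0x59
  0x59 ⊕ 0x76 = 0x2F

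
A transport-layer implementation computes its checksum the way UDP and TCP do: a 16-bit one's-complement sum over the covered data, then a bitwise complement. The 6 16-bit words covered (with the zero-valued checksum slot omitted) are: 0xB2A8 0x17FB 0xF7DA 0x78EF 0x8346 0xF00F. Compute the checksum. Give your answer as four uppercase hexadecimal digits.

One's-complement addition (fold any carry out of bit 15 back into bit 0):
  0xB2A8 + 0x17FB = 0x0CAA3
  0xCAA3 + 0xF7DA = 0x1C27D → wrap carry → 0xC27E
  0xC27E + 0x78EF = 0x13B6D → wrap carry → 0x3B6E
  0x3B6E + 0x8346 = 0x0BEB4
  0xBEB4 + 0xF00F = 0x1AEC3 → wrap carry → 0xAEC4
One's-complement sum = 0xAEC4.
Checksum = ~0xAEC4 & 0xFFFF = 0x513B.

513B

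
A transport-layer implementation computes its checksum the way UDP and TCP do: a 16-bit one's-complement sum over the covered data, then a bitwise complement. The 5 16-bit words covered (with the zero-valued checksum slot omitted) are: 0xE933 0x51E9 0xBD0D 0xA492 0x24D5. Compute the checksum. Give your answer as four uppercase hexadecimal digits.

One's-complement addition (fold any carry out of bit 15 back into bit 0):
  0xE933 + 0x51E9 = 0x13B1C → wrap carry → 0x3B1D
  0x3B1D + 0xBD0D = 0x0F82A
  0xF82A + 0xA492 = 0x19CBC → wrap carry → 0x9CBD
  0x9CBD + 0x24D5 = 0x0C192
One's-complement sum = 0xC192.
Checksum = ~0xC192 & 0xFFFF = 0x3E6D.

3E6D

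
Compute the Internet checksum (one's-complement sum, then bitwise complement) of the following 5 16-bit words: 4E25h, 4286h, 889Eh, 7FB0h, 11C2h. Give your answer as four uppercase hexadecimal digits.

One's-complement addition (fold any carry out of bit 15 back into bit 0):
  0x4E25 + 0x4286 = 0x090AB
  0x90AB + 0x889E = 0x11949 → wrap carry → 0x194A
  0x194A + 0x7FB0 = 0x098FA
  0x98FA + 0x11C2 = 0x0AABC
One's-complement sum = 0xAABC.
Checksum = ~0xAABC & 0xFFFF = 0x5543.

5543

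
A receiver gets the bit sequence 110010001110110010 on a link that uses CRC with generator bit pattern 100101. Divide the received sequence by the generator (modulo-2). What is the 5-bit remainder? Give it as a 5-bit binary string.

Modulo-2 division of 110010001110110010 by 100101:
  pos 0: 110010 XOR 100101 = 010111
  pos 1: 101110 XOR 100101 = 001011
  pos 3: 101101 XOR 100101 = 001000
  pos 5: 100011 XOR 100101 = 000110
  pos 8: 110011 XOR 100101 = 010110
  pos 9: 101100 XOR 100101 = 001001
  pos 11: 100101 XOR 100101 = 000000
Remainder = 00000 (zero — the frame passes the CRC check).

00000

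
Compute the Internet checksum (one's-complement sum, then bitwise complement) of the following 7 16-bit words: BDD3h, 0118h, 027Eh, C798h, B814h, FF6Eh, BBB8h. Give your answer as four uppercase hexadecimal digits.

03C1

One's-complement addition (fold any carry out of bit 15 back into bit 0):
  0xBDD3 + 0x0118 = 0x0BEEB
  0xBEEB + 0x027E = 0x0C169
  0xC169 + 0xC798 = 0x18901 → wrap carry → 0x8902
  0x8902 + 0xB814 = 0x14116 → wrap carry → 0x4117
  0x4117 + 0xFF6E = 0x14085 → wrap carry → 0x4086
  0x4086 + 0xBBB8 = 0x0FC3E
One's-complement sum = 0xFC3E.
Checksum = ~0xFC3E & 0xFFFF = 0x03C1.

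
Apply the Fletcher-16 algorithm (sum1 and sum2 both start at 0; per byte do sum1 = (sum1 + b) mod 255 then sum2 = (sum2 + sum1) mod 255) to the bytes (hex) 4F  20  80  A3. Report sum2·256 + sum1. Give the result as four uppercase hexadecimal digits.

4293

Running sums (mod 255):
  after byte 0 (4F): sum1=79, sum2=79
  after byte 1 (20): sum1=111, sum2=190
  after byte 2 (80): sum1=239, sum2=174
  after byte 3 (A3): sum1=147, sum2=66
Checksum = sum2·256 + sum1 = 66·256 + 147 = 17043 = 0x4293.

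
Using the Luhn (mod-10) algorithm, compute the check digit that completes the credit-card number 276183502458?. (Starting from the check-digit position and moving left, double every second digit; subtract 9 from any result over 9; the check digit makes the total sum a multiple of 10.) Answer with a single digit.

Partial digits right→left: 8 5 4 2 0 5 3 8 1 6 7 2
Double every second digit counting from the check-digit position (so the 1st, 3rd, 5th, ... of the partial from the right).
  doubled (with −9 where >9): 7 8 0 6 2 5 → sum 28
  kept as-is: 5 2 5 8 6 2 → sum 28
Total = 28 + 28 = 56.
Check digit = (10 − (56 mod 10)) mod 10 = 4.

4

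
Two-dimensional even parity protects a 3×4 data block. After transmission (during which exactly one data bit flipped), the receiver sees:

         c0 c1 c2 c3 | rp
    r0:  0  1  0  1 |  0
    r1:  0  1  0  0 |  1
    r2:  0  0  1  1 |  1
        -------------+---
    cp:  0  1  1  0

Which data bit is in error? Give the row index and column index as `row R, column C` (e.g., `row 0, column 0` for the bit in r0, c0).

Recompute each row's even parity and compare to rp:
  r0: data parity 0, sent rp 0 → ok
  r1: data parity 1, sent rp 1 → ok
  r2: data parity 0, sent rp 1 → mismatch
Recompute each column's even parity and compare to cp:
  c0: data parity 0, sent cp 0 → ok
  c1: data parity 0, sent cp 1 → mismatch
  c2: data parity 1, sent cp 1 → ok
  c3: data parity 0, sent cp 0 → ok
Exactly one row (r2) and one column (c1) fail → the flipped bit is at their intersection.

row 2, column 1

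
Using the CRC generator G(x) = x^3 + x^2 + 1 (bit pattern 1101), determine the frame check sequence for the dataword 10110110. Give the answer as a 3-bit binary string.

010

Append 3 zeros: 10110110000. Divide by 1101 (XOR where the leading bit is 1):
  pos 0: 1011 XOR 1101 = 0110
  pos 1: 1100 XOR 1101 = 0001
  pos 4: 1110 XOR 1101 = 0011
  pos 6: 1100 XOR 1101 = 0001
Remainder (last 3 bits) = 010. This is the CRC / FCS.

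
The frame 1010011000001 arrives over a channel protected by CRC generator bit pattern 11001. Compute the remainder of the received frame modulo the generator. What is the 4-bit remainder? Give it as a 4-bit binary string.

0000

Modulo-2 division of 1010011000001 by 11001:
  pos 0: 10100 XOR 11001 = 01101
  pos 1: 11011 XOR 11001 = 00010
  pos 4: 10100 XOR 11001 = 01101
  pos 5: 11010 XOR 11001 = 00011
  pos 8: 11001 XOR 11001 = 00000
Remainder = 0000 (zero — the frame passes the CRC check).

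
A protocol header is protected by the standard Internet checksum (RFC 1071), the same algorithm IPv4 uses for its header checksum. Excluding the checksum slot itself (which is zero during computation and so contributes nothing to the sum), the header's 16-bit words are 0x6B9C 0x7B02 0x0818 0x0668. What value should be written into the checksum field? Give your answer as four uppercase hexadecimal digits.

One's-complement addition (fold any carry out of bit 15 back into bit 0):
  0x6B9C + 0x7B02 = 0x0E69E
  0xE69E + 0x0818 = 0x0EEB6
  0xEEB6 + 0x0668 = 0x0F51E
One's-complement sum = 0xF51E.
Checksum = ~0xF51E & 0xFFFF = 0x0AE1.

0AE1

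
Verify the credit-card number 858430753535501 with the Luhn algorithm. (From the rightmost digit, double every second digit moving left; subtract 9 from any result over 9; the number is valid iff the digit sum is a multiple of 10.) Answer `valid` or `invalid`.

valid

From the right, keep odd positions and double even positions (subtract 9 from any doubled value over 9):
  doubled (positions 2,4,...): 0 1 1 1 0 8 1 → sum 12
  kept (positions 1,3,...): 1 5 3 3 7 3 8 8 → sum 38
Total = 50.
50 mod 10 = 0, so the number is valid.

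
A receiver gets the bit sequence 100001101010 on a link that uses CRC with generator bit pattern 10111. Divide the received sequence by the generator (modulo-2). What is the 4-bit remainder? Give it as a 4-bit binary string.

1000

Modulo-2 division of 100001101010 by 10111:
  pos 0: 10000 XOR 10111 = 00111
  pos 2: 11111 XOR 10111 = 01000
  pos 3: 10000 XOR 10111 = 00111
  pos 5: 11110 XOR 10111 = 01001
  pos 6: 10011 XOR 10111 = 00100
Remainder = 1000 (nonzero — an error is detected).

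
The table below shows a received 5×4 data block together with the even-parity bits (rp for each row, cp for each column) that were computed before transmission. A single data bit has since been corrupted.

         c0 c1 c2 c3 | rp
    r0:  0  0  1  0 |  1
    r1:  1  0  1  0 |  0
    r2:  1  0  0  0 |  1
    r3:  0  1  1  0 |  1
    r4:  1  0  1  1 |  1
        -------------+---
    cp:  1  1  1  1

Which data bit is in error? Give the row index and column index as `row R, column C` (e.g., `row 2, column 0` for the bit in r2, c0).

row 3, column 2

Recompute each row's even parity and compare to rp:
  r0: data parity 1, sent rp 1 → ok
  r1: data parity 0, sent rp 0 → ok
  r2: data parity 1, sent rp 1 → ok
  r3: data parity 0, sent rp 1 → mismatch
  r4: data parity 1, sent rp 1 → ok
Recompute each column's even parity and compare to cp:
  c0: data parity 1, sent cp 1 → ok
  c1: data parity 1, sent cp 1 → ok
  c2: data parity 0, sent cp 1 → mismatch
  c3: data parity 1, sent cp 1 → ok
Exactly one row (r3) and one column (c2) fail → the flipped bit is at their intersection.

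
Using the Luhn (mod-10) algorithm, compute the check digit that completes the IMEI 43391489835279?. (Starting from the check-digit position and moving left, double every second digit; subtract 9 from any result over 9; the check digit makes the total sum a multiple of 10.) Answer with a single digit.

Partial digits right→left: 9 7 2 5 3 8 9 8 4 1 9 3 3 4
Double every second digit counting from the check-digit position (so the 1st, 3rd, 5th, ... of the partial from the right).
  doubled (with −9 where >9): 9 4 6 9 8 9 6 → sum 51
  kept as-is: 7 5 8 8 1 3 4 → sum 36
Total = 51 + 36 = 87.
Check digit = (10 − (87 mod 10)) mod 10 = 3.

3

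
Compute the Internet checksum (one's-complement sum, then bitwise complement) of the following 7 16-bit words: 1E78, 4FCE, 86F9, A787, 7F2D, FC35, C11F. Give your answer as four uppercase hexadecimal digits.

One's-complement addition (fold any carry out of bit 15 back into bit 0):
  0x1E78 + 0x4FCE = 0x06E46
  0x6E46 + 0x86F9 = 0x0F53F
  0xF53F + 0xA787 = 0x19CC6 → wrap carry → 0x9CC7
  0x9CC7 + 0x7F2D = 0x11BF4 → wrap carry → 0x1BF5
  0x1BF5 + 0xFC35 = 0x1182A → wrap carry → 0x182B
  0x182B + 0xC11F = 0x0D94A
One's-complement sum = 0xD94A.
Checksum = ~0xD94A & 0xFFFF = 0x26B5.

26B5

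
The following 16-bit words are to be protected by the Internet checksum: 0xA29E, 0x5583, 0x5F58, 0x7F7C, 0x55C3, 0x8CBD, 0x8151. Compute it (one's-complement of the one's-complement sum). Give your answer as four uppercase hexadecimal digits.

C536

One's-complement addition (fold any carry out of bit 15 back into bit 0):
  0xA29E + 0x5583 = 0x0F821
  0xF821 + 0x5F58 = 0x15779 → wrap carry → 0x577A
  0x577A + 0x7F7C = 0x0D6F6
  0xD6F6 + 0x55C3 = 0x12CB9 → wrap carry → 0x2CBA
  0x2CBA + 0x8CBD = 0x0B977
  0xB977 + 0x8151 = 0x13AC8 → wrap carry → 0x3AC9
One's-complement sum = 0x3AC9.
Checksum = ~0x3AC9 & 0xFFFF = 0xC536.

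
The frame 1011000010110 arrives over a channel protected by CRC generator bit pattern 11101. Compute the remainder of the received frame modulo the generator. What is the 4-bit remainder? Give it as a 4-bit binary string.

0000

Modulo-2 division of 1011000010110 by 11101:
  pos 0: 10110 XOR 11101 = 01011
  pos 1: 10110 XOR 11101 = 01011
  pos 2: 10110 XOR 11101 = 01011
  pos 3: 10110 XOR 11101 = 01011
  pos 4: 10111 XOR 11101 = 01010
  pos 5: 10100 XOR 11101 = 01001
  pos 6: 10011 XOR 11101 = 01110
  pos 7: 11101 XOR 11101 = 00000
Remainder = 0000 (zero — the frame passes the CRC check).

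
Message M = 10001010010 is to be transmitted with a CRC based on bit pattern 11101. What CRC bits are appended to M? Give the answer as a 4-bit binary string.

Append 4 zeros: 100010100100000. Divide by 11101 (XOR where the leading bit is 1):
  pos 0: 10001 XOR 11101 = 01100
  pos 1: 11000 XOR 11101 = 00101
  pos 3: 10110 XOR 11101 = 01011
  pos 4: 10110 XOR 11101 = 01011
  pos 5: 10111 XOR 11101 = 01010
  pos 6: 10100 XOR 11101 = 01001
  pos 7: 10010 XOR 11101 = 01111
  pos 8: 11110 XOR 11101 = 00011
Remainder (last 4 bits) = 1100. This is the CRC / FCS.

1100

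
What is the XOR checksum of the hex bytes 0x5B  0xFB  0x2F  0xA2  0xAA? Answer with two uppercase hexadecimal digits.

XOR the bytes together:
  start with 0x5B
  0x5B ⊕ 0xFB = 0xA0
  0xA0 ⊕ 0x2F = 0x8F
  0x8F ⊕ 0xA2 = 0x2D
  0x2D ⊕ 0xAA = 0x87

87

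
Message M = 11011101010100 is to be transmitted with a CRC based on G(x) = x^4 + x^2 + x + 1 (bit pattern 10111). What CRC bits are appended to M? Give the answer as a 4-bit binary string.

1001

Append 4 zeros: 110111010101000000. Divide by 10111 (XOR where the leading bit is 1):
  pos 0: 11011 XOR 10111 = 01100
  pos 1: 11001 XOR 10111 = 01110
  pos 2: 11100 XOR 10111 = 01011
  pos 3: 10111 XOR 10111 = 00000
  pos 9: 10100 XOR 10111 = 00011
  pos 12: 11000 XOR 10111 = 01111
  pos 13: 11110 XOR 10111 = 01001
Remainder (last 4 bits) = 1001. This is the CRC / FCS.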